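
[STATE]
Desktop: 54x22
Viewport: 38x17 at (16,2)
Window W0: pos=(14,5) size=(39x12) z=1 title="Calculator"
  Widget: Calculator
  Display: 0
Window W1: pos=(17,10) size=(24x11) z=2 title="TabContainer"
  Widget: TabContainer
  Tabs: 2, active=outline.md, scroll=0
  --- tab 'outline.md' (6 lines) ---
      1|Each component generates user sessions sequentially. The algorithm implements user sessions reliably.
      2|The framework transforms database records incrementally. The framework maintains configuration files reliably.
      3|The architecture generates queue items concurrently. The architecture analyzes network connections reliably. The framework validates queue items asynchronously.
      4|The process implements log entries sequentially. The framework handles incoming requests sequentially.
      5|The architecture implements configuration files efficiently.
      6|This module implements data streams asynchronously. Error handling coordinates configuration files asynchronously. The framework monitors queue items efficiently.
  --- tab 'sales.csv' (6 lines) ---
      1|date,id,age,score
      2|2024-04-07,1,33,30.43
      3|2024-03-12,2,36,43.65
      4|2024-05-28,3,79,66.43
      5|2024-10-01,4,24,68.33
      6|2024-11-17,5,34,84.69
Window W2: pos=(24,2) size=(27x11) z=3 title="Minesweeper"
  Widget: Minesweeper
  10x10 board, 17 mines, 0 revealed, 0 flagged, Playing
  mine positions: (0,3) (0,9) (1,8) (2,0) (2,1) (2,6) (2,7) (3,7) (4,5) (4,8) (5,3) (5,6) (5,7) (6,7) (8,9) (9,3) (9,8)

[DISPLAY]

        ┏━━━━━━━━━━━━━━━━━━━━━━━━━┓   
        ┃ Minesweeper             ┃   
        ┠─────────────────────────┨   
━━━━━━━━┃■■■■■■■■■■               ┃━┓ 
Calculat┃■■■■■■■■■■               ┃ ┃ 
────────┃■■■■■■■■■■               ┃─┨ 
        ┃■■■■■■■■■■               ┃0┃ 
───┬───┬┃■■■■■■■■■■               ┃ ┃ 
 ┏━━━━━━┃■■■■■■■■■■               ┃ ┃ 
─┃ TabCo┃■■■■■■■■■■               ┃ ┃ 
 ┠──────┗━━━━━━━━━━━━━━━━━━━━━━━━━┛ ┃ 
─┃[outline.md]│ sales.cs┃           ┃ 
 ┃──────────────────────┃           ┃ 
─┃Each component generat┃           ┃ 
━┃The framework transfor┃━━━━━━━━━━━┛ 
 ┃The architecture gener┃             
 ┃The process implements┃             


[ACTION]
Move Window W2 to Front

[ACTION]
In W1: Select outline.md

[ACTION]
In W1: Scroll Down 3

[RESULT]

        ┏━━━━━━━━━━━━━━━━━━━━━━━━━┓   
        ┃ Minesweeper             ┃   
        ┠─────────────────────────┨   
━━━━━━━━┃■■■■■■■■■■               ┃━┓ 
Calculat┃■■■■■■■■■■               ┃ ┃ 
────────┃■■■■■■■■■■               ┃─┨ 
        ┃■■■■■■■■■■               ┃0┃ 
───┬───┬┃■■■■■■■■■■               ┃ ┃ 
 ┏━━━━━━┃■■■■■■■■■■               ┃ ┃ 
─┃ TabCo┃■■■■■■■■■■               ┃ ┃ 
 ┠──────┗━━━━━━━━━━━━━━━━━━━━━━━━━┛ ┃ 
─┃[outline.md]│ sales.cs┃           ┃ 
 ┃──────────────────────┃           ┃ 
─┃The process implements┃           ┃ 
━┃The architecture imple┃━━━━━━━━━━━┛ 
 ┃This module implements┃             
 ┃                      ┃             


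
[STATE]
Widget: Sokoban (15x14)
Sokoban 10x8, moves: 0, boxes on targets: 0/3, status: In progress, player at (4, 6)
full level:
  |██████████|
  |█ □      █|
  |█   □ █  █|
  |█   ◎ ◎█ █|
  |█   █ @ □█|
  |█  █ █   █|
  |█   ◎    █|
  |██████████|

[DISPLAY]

██████████     
█ □      █     
█   □ █  █     
█   ◎ ◎█ █     
█   █ @ □█     
█  █ █   █     
█   ◎    █     
██████████     
Moves: 0  0/3  
               
               
               
               
               


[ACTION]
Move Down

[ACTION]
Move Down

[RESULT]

██████████     
█ □      █     
█   □ █  █     
█   ◎ ◎█ █     
█   █   □█     
█  █ █   █     
█   ◎ @  █     
██████████     
Moves: 2  0/3  
               
               
               
               
               


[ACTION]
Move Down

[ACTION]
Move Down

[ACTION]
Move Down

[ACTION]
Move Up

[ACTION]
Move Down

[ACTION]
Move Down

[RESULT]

██████████     
█ □      █     
█   □ █  █     
█   ◎ ◎█ █     
█   █   □█     
█  █ █   █     
█   ◎ @  █     
██████████     
Moves: 4  0/3  
               
               
               
               
               


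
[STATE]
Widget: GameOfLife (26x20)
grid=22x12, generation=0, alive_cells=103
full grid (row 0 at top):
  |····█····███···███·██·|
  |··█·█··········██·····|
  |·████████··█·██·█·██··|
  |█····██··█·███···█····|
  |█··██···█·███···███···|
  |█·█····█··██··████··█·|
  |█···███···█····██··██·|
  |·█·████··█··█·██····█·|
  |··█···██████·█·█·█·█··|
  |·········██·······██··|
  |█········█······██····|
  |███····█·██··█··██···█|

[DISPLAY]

Gen: 0                    
····█····███···███·██·    
··█·█··········██·····    
·████████··█·██·█·██··    
█····██··█·███···█····    
█··██···█·███···███···    
█·█····█··██··████··█·    
█···███···█····██··██·    
·█·████··█··█·██····█·    
··█···██████·█·█·█·█··    
·········██·······██··    
█········█······██····    
███····█·██··█··██···█    
                          
                          
                          
                          
                          
                          
                          


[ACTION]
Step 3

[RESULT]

Gen: 3                    
··█····██████████·····    
·█·█··█·██·····██·····    
█·····█···██·······█··    
█·█···█··██··██····██·    
█·······█·█······█····    
█·····█··█···███··█·██    
·██···█···█····█··█·██    
·██·█····███████··█···    
···██·····███·█···█·█·    
███··██··█·██·███·███·    
███····████·······█···    
██······███·····██····    
                          
                          
                          
                          
                          
                          
                          


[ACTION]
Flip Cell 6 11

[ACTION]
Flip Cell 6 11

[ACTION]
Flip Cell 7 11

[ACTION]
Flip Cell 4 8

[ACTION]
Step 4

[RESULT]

Gen: 7                    
··██·······█·███······    
·█···█··█·······██····    
··█····█·█··██··████··    
█·█████·█··█·████████·    
█········██·········█·    
█·█········████·······    
··██·······█████······    
·██········█··········    
█·██········██···█····    
████·········██····█··    
·█·····█·······█████··    
·······█·········███··    
                          
                          
                          
                          
                          
                          
                          


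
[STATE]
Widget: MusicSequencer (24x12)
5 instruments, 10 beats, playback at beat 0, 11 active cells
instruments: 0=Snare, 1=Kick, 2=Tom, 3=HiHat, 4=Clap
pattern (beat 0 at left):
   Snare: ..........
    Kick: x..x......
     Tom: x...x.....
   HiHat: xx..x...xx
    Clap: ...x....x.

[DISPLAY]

      ▼123456789        
 Snare··········        
  Kick█··█······        
   Tom█···█·····        
 HiHat██··█···██        
  Clap···█····█·        
                        
                        
                        
                        
                        
                        


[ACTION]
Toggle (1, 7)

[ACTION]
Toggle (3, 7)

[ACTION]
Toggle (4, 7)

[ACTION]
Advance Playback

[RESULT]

      0▼23456789        
 Snare··········        
  Kick█··█···█··        
   Tom█···█·····        
 HiHat██··█··███        
  Clap···█···██·        
                        
                        
                        
                        
                        
                        


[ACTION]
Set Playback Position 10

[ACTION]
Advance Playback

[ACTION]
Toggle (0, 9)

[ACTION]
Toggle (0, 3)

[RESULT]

      0▼23456789        
 Snare···█·····█        
  Kick█··█···█··        
   Tom█···█·····        
 HiHat██··█··███        
  Clap···█···██·        
                        
                        
                        
                        
                        
                        


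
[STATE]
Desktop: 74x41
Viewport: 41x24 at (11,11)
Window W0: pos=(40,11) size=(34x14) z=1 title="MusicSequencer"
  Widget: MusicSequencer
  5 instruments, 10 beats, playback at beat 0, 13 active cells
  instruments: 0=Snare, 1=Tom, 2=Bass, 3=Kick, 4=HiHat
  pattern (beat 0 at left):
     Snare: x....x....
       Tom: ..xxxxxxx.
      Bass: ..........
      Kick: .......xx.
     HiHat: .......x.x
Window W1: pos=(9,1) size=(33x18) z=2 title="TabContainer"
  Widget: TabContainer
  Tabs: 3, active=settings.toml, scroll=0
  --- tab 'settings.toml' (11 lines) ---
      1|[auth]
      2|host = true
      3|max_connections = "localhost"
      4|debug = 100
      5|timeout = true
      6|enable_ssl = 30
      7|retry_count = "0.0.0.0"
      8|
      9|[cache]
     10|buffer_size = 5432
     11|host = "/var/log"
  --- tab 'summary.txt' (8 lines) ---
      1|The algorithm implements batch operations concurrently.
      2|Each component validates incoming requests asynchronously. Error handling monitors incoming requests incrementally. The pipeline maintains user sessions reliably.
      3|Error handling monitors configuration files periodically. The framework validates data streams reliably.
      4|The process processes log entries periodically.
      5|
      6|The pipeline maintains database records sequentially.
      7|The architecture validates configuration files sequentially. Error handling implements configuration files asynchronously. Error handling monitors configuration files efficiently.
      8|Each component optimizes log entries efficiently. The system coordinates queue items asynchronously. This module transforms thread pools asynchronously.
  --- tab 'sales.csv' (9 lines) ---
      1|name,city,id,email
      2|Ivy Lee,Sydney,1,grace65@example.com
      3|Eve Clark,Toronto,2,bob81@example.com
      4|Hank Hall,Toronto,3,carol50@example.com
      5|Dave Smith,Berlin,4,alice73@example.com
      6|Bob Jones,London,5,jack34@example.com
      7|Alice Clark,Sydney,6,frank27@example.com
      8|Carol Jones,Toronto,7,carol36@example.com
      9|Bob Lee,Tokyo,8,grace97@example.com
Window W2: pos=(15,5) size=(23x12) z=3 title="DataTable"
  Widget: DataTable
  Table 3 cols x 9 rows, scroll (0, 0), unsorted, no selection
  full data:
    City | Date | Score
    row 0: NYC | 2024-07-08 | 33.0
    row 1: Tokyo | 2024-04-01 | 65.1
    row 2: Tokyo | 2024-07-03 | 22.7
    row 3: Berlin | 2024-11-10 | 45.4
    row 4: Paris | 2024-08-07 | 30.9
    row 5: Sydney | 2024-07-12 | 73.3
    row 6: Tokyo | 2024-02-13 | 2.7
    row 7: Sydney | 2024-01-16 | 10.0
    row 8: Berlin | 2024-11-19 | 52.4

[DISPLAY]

nabl┃Tokyo │2024-04-01│65.┃   ┃━━━━━━━━━━
etry┃Tokyo │2024-07-03│22.┃   ┃MusicSeque
    ┃Berlin│2024-11-10│45.┃   ┃──────────
cach┃Paris │2024-08-07│30.┃   ┃     ▼1234
uffe┃Sydney│2024-07-12│73.┃   ┃Snare█····
ost ┗━━━━━━━━━━━━━━━━━━━━━┛   ┃  Tom··███
                              ┃ Bass·····
━━━━━━━━━━━━━━━━━━━━━━━━━━━━━━┛ Kick·····
                             ┃ HiHat·····
                             ┃           
                             ┃           
                             ┃           
                             ┃           
                             ┗━━━━━━━━━━━
                                         
                                         
                                         
                                         
                                         
                                         
                                         
                                         
                                         
                                         


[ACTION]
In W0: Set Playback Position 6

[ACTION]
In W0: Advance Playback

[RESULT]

nabl┃Tokyo │2024-04-01│65.┃   ┃━━━━━━━━━━
etry┃Tokyo │2024-07-03│22.┃   ┃MusicSeque
    ┃Berlin│2024-11-10│45.┃   ┃──────────
cach┃Paris │2024-08-07│30.┃   ┃     01234
uffe┃Sydney│2024-07-12│73.┃   ┃Snare█····
ost ┗━━━━━━━━━━━━━━━━━━━━━┛   ┃  Tom··███
                              ┃ Bass·····
━━━━━━━━━━━━━━━━━━━━━━━━━━━━━━┛ Kick·····
                             ┃ HiHat·····
                             ┃           
                             ┃           
                             ┃           
                             ┃           
                             ┗━━━━━━━━━━━
                                         
                                         
                                         
                                         
                                         
                                         
                                         
                                         
                                         
                                         


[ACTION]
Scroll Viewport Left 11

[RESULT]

         ┃enabl┃Tokyo │2024-04-01│65.┃   
         ┃retry┃Tokyo │2024-07-03│22.┃   
         ┃     ┃Berlin│2024-11-10│45.┃   
         ┃[cach┃Paris │2024-08-07│30.┃   
         ┃buffe┃Sydney│2024-07-12│73.┃   
         ┃host ┗━━━━━━━━━━━━━━━━━━━━━┛   
         ┃                               
         ┗━━━━━━━━━━━━━━━━━━━━━━━━━━━━━━━
                                        ┃
                                        ┃
                                        ┃
                                        ┃
                                        ┃
                                        ┗
                                         
                                         
                                         
                                         
                                         
                                         
                                         
                                         
                                         
                                         


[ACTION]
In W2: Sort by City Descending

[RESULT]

         ┃enabl┃Tokyo │2024-07-03│22.┃   
         ┃retry┃Tokyo │2024-02-13│2.7┃   
         ┃     ┃Sydney│2024-07-12│73.┃   
         ┃[cach┃Sydney│2024-01-16│10.┃   
         ┃buffe┃Paris │2024-08-07│30.┃   
         ┃host ┗━━━━━━━━━━━━━━━━━━━━━┛   
         ┃                               
         ┗━━━━━━━━━━━━━━━━━━━━━━━━━━━━━━━
                                        ┃
                                        ┃
                                        ┃
                                        ┃
                                        ┃
                                        ┗
                                         
                                         
                                         
                                         
                                         
                                         
                                         
                                         
                                         
                                         


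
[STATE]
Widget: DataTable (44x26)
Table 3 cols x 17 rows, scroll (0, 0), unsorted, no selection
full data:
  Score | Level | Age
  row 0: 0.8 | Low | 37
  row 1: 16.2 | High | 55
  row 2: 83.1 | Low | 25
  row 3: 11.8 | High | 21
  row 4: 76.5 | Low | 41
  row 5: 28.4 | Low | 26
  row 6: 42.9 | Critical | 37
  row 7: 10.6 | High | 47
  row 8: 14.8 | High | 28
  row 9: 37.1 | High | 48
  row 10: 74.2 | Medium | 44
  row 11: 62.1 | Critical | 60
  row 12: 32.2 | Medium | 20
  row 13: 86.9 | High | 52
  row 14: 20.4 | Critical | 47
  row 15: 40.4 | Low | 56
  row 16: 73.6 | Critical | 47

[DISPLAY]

Score│Level   │Age                          
─────┼────────┼───                          
0.8  │Low     │37                           
16.2 │High    │55                           
83.1 │Low     │25                           
11.8 │High    │21                           
76.5 │Low     │41                           
28.4 │Low     │26                           
42.9 │Critical│37                           
10.6 │High    │47                           
14.8 │High    │28                           
37.1 │High    │48                           
74.2 │Medium  │44                           
62.1 │Critical│60                           
32.2 │Medium  │20                           
86.9 │High    │52                           
20.4 │Critical│47                           
40.4 │Low     │56                           
73.6 │Critical│47                           
                                            
                                            
                                            
                                            
                                            
                                            
                                            


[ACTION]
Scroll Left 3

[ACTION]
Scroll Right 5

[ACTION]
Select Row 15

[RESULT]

Score│Level   │Age                          
─────┼────────┼───                          
0.8  │Low     │37                           
16.2 │High    │55                           
83.1 │Low     │25                           
11.8 │High    │21                           
76.5 │Low     │41                           
28.4 │Low     │26                           
42.9 │Critical│37                           
10.6 │High    │47                           
14.8 │High    │28                           
37.1 │High    │48                           
74.2 │Medium  │44                           
62.1 │Critical│60                           
32.2 │Medium  │20                           
86.9 │High    │52                           
20.4 │Critical│47                           
>0.4 │Low     │56                           
73.6 │Critical│47                           
                                            
                                            
                                            
                                            
                                            
                                            
                                            


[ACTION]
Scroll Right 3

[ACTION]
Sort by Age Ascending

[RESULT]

Score│Level   │Ag▲                          
─────┼────────┼───                          
32.2 │Medium  │20                           
11.8 │High    │21                           
83.1 │Low     │25                           
28.4 │Low     │26                           
14.8 │High    │28                           
0.8  │Low     │37                           
42.9 │Critical│37                           
76.5 │Low     │41                           
74.2 │Medium  │44                           
10.6 │High    │47                           
20.4 │Critical│47                           
73.6 │Critical│47                           
37.1 │High    │48                           
86.9 │High    │52                           
16.2 │High    │55                           
>0.4 │Low     │56                           
62.1 │Critical│60                           
                                            
                                            
                                            
                                            
                                            
                                            
                                            


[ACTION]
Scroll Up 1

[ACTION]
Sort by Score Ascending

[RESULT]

Scor▲│Level   │Age                          
─────┼────────┼───                          
0.8  │Low     │37                           
10.6 │High    │47                           
11.8 │High    │21                           
14.8 │High    │28                           
16.2 │High    │55                           
20.4 │Critical│47                           
28.4 │Low     │26                           
32.2 │Medium  │20                           
37.1 │High    │48                           
40.4 │Low     │56                           
42.9 │Critical│37                           
62.1 │Critical│60                           
73.6 │Critical│47                           
74.2 │Medium  │44                           
76.5 │Low     │41                           
>3.1 │Low     │25                           
86.9 │High    │52                           
                                            
                                            
                                            
                                            
                                            
                                            
                                            


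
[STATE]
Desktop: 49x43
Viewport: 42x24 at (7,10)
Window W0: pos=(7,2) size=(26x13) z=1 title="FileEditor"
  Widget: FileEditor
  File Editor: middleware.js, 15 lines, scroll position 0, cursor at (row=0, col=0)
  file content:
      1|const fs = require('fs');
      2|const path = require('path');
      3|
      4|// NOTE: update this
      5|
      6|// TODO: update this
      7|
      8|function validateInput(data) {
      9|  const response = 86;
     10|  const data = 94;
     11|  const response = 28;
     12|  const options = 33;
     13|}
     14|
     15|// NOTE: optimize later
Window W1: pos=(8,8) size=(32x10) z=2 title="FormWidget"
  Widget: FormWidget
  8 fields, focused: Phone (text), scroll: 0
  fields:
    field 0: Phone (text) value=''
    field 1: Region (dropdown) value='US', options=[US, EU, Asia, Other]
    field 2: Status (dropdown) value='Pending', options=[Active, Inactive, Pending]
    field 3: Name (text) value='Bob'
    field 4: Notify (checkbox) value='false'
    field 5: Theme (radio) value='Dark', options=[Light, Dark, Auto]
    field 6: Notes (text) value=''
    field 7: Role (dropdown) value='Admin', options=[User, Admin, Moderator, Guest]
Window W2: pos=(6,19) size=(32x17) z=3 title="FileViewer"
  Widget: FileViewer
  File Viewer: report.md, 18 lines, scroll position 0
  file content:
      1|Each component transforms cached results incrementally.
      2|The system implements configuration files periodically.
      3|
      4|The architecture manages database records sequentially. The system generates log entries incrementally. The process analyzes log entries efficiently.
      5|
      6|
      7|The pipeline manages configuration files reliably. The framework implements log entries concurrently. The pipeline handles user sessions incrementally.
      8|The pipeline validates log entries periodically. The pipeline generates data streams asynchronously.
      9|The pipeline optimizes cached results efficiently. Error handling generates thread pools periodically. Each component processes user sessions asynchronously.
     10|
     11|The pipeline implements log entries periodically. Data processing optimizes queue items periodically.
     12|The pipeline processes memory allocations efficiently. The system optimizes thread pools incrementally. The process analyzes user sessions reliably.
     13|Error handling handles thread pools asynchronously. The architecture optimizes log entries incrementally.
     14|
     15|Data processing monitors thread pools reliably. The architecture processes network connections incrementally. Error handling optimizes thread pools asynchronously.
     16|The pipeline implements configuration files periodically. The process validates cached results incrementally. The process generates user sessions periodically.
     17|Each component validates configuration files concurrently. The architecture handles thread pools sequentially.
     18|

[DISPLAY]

┃┠──────────────────────────────┨         
┃┃> Phone:      [              ]┃         
┃┃  Region:     [US           ▼]┃         
┃┃  Status:     [Pending      ▼]┃         
┗┃  Name:       [Bob           ]┃         
 ┃  Notify:     [ ]             ┃         
 ┃  Theme:      ( ) Light  (●) D┃         
 ┗━━━━━━━━━━━━━━━━━━━━━━━━━━━━━━┛         
                                          
━━━━━━━━━━━━━━━━━━━━━━━━━━━━━━┓           
 FileViewer                   ┃           
──────────────────────────────┨           
Each component transforms cac▲┃           
The system implements configu█┃           
                             ░┃           
The architecture manages data░┃           
                             ░┃           
                             ░┃           
The pipeline manages configur░┃           
The pipeline validates log en░┃           
The pipeline optimizes cached░┃           
                             ░┃           
The pipeline implements log e░┃           
The pipeline processes memory░┃           


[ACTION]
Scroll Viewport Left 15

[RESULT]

       ┃┠──────────────────────────────┨  
       ┃┃> Phone:      [              ]┃  
       ┃┃  Region:     [US           ▼]┃  
       ┃┃  Status:     [Pending      ▼]┃  
       ┗┃  Name:       [Bob           ]┃  
        ┃  Notify:     [ ]             ┃  
        ┃  Theme:      ( ) Light  (●) D┃  
        ┗━━━━━━━━━━━━━━━━━━━━━━━━━━━━━━┛  
                                          
      ┏━━━━━━━━━━━━━━━━━━━━━━━━━━━━━━┓    
      ┃ FileViewer                   ┃    
      ┠──────────────────────────────┨    
      ┃Each component transforms cac▲┃    
      ┃The system implements configu█┃    
      ┃                             ░┃    
      ┃The architecture manages data░┃    
      ┃                             ░┃    
      ┃                             ░┃    
      ┃The pipeline manages configur░┃    
      ┃The pipeline validates log en░┃    
      ┃The pipeline optimizes cached░┃    
      ┃                             ░┃    
      ┃The pipeline implements log e░┃    
      ┃The pipeline processes memory░┃    


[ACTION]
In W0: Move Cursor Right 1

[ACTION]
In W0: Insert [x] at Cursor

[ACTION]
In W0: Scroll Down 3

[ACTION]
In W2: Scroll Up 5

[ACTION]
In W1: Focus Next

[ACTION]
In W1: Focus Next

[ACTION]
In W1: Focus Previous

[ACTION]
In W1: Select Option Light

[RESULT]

       ┃┠──────────────────────────────┨  
       ┃┃  Phone:      [              ]┃  
       ┃┃> Region:     [US           ▼]┃  
       ┃┃  Status:     [Pending      ▼]┃  
       ┗┃  Name:       [Bob           ]┃  
        ┃  Notify:     [ ]             ┃  
        ┃  Theme:      ( ) Light  (●) D┃  
        ┗━━━━━━━━━━━━━━━━━━━━━━━━━━━━━━┛  
                                          
      ┏━━━━━━━━━━━━━━━━━━━━━━━━━━━━━━┓    
      ┃ FileViewer                   ┃    
      ┠──────────────────────────────┨    
      ┃Each component transforms cac▲┃    
      ┃The system implements configu█┃    
      ┃                             ░┃    
      ┃The architecture manages data░┃    
      ┃                             ░┃    
      ┃                             ░┃    
      ┃The pipeline manages configur░┃    
      ┃The pipeline validates log en░┃    
      ┃The pipeline optimizes cached░┃    
      ┃                             ░┃    
      ┃The pipeline implements log e░┃    
      ┃The pipeline processes memory░┃    


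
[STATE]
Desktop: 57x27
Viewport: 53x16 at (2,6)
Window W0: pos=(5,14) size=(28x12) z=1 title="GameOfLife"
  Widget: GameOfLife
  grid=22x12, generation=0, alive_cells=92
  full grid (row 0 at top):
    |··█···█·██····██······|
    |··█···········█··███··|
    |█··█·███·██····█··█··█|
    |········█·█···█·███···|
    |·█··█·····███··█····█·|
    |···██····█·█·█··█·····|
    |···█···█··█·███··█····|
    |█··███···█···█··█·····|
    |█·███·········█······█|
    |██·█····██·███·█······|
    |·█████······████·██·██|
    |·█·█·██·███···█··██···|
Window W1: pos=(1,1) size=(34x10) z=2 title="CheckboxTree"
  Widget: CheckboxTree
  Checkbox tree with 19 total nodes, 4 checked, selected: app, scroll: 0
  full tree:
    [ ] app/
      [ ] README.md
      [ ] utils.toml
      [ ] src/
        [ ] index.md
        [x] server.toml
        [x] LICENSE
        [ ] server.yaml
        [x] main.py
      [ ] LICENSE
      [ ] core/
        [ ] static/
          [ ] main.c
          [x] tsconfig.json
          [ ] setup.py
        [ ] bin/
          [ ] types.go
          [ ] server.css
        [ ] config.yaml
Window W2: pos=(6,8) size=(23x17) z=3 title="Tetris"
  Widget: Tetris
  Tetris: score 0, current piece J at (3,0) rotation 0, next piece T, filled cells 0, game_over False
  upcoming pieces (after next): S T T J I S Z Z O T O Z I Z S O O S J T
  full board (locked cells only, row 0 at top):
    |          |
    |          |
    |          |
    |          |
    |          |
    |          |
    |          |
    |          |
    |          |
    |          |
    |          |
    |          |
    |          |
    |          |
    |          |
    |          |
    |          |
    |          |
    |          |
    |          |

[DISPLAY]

   [ ] utils.toml               ┃                    
   [-] src/                     ┃                    
    ┏━━━━━━━━━━━━━━━━━━━━━┓     ┃                    
    ┃ Tetris              ┃     ┃                    
━━━━┠─────────────────────┨━━━━━┛                    
    ┃          │Next:     ┃                          
    ┃          │ ▒        ┃                          
    ┃          │▒▒▒       ┃                          
   ┏┃          │          ┃━━━┓                      
   ┃┃          │          ┃   ┃                      
   ┠┃          │          ┃───┨                      
   ┃┃          │Score:    ┃   ┃                      
   ┃┃          │0         ┃   ┃                      
   ┃┃          │          ┃   ┃                      
   ┃┃          │          ┃   ┃                      
   ┃┃          │          ┃   ┃                      


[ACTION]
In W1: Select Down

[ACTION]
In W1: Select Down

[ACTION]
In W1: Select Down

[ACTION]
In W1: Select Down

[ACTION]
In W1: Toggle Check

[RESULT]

   [ ] utils.toml               ┃                    
   [-] src/                     ┃                    
>   ┏━━━━━━━━━━━━━━━━━━━━━┓     ┃                    
    ┃ Tetris              ┃     ┃                    
━━━━┠─────────────────────┨━━━━━┛                    
    ┃          │Next:     ┃                          
    ┃          │ ▒        ┃                          
    ┃          │▒▒▒       ┃                          
   ┏┃          │          ┃━━━┓                      
   ┃┃          │          ┃   ┃                      
   ┠┃          │          ┃───┨                      
   ┃┃          │Score:    ┃   ┃                      
   ┃┃          │0         ┃   ┃                      
   ┃┃          │          ┃   ┃                      
   ┃┃          │          ┃   ┃                      
   ┃┃          │          ┃   ┃                      


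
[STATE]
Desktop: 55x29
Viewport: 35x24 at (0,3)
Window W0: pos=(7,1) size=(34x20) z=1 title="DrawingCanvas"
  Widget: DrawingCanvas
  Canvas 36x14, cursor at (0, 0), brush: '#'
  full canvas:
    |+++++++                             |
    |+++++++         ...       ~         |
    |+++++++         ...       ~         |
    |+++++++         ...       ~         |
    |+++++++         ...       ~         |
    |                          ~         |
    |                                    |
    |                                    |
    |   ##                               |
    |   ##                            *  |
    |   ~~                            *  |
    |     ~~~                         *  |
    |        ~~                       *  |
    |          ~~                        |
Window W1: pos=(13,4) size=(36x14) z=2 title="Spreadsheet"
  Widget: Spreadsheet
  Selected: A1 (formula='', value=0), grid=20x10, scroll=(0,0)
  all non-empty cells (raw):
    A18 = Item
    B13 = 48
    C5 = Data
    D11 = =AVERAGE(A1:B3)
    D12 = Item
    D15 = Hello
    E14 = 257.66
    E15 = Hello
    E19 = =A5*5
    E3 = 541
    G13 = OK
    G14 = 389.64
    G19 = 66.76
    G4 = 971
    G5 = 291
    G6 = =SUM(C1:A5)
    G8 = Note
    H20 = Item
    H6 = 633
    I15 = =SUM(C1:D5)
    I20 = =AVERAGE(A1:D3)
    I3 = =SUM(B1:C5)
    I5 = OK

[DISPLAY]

       ┠───────────────────────────
       ┃+++++┏━━━━━━━━━━━━━━━━━━━━━
       ┃+++++┃ Spreadsheet         
       ┃+++++┠─────────────────────
       ┃+++++┃A1:                  
       ┃+++++┃       A       B     
       ┃     ┃---------------------
       ┃     ┃  1      [0]       0 
       ┃     ┃  2        0       0 
       ┃   ##┃  3        0       0 
       ┃   ##┃  4        0       0 
       ┃   ~~┃  5        0       0D
       ┃     ┃  6        0       0 
       ┃     ┃  7        0       0 
       ┃     ┗━━━━━━━━━━━━━━━━━━━━━
       ┃                           
       ┃                           
       ┗━━━━━━━━━━━━━━━━━━━━━━━━━━━
                                   
                                   
                                   
                                   
                                   
                                   


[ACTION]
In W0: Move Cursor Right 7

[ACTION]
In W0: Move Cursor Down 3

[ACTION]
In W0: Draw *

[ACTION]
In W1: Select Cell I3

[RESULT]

       ┠───────────────────────────
       ┃+++++┏━━━━━━━━━━━━━━━━━━━━━
       ┃+++++┃ Spreadsheet         
       ┃+++++┠─────────────────────
       ┃+++++┃I3: =SUM(B1:C5)      
       ┃+++++┃       A       B     
       ┃     ┃---------------------
       ┃     ┃  1        0       0 
       ┃     ┃  2        0       0 
       ┃   ##┃  3        0       0 
       ┃   ##┃  4        0       0 
       ┃   ~~┃  5        0       0D
       ┃     ┃  6        0       0 
       ┃     ┃  7        0       0 
       ┃     ┗━━━━━━━━━━━━━━━━━━━━━
       ┃                           
       ┃                           
       ┗━━━━━━━━━━━━━━━━━━━━━━━━━━━
                                   
                                   
                                   
                                   
                                   
                                   


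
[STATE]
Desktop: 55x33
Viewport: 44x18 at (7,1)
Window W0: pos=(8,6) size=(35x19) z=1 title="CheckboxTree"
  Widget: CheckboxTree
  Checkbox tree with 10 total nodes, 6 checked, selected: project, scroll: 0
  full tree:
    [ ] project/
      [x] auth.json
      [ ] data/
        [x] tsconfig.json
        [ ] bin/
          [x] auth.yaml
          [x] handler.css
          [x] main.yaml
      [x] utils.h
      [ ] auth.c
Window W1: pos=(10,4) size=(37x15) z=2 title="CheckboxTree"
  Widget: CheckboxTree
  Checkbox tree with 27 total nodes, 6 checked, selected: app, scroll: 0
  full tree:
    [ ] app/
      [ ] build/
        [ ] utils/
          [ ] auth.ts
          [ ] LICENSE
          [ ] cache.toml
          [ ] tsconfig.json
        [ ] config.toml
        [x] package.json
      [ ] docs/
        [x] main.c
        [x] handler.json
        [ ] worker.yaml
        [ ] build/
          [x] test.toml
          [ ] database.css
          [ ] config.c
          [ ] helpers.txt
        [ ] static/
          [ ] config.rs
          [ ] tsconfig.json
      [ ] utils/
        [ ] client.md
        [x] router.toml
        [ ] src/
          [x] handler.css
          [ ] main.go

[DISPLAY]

                                            
                                            
                                            
   ┏━━━━━━━━━━━━━━━━━━━━━━━━━━━━━━━━━━━┓    
   ┃ CheckboxTree                      ┃    
 ┏━┠───────────────────────────────────┨    
 ┃ ┃>[-] app/                          ┃    
 ┠─┃   [-] build/                      ┃    
 ┃>┃     [ ] utils/                    ┃    
 ┃ ┃       [ ] auth.ts                 ┃    
 ┃ ┃       [ ] LICENSE                 ┃    
 ┃ ┃       [ ] cache.toml              ┃    
 ┃ ┃       [ ] tsconfig.json           ┃    
 ┃ ┃     [ ] config.toml               ┃    
 ┃ ┃     [x] package.json              ┃    
 ┃ ┃   [-] docs/                       ┃    
 ┃ ┃     [x] main.c                    ┃    
 ┃ ┗━━━━━━━━━━━━━━━━━━━━━━━━━━━━━━━━━━━┛    


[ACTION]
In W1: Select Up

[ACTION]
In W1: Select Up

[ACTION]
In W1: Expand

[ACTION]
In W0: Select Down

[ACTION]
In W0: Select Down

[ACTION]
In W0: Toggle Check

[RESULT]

                                            
                                            
                                            
   ┏━━━━━━━━━━━━━━━━━━━━━━━━━━━━━━━━━━━┓    
   ┃ CheckboxTree                      ┃    
 ┏━┠───────────────────────────────────┨    
 ┃ ┃>[-] app/                          ┃    
 ┠─┃   [-] build/                      ┃    
 ┃ ┃     [ ] utils/                    ┃    
 ┃ ┃       [ ] auth.ts                 ┃    
 ┃>┃       [ ] LICENSE                 ┃    
 ┃ ┃       [ ] cache.toml              ┃    
 ┃ ┃       [ ] tsconfig.json           ┃    
 ┃ ┃     [ ] config.toml               ┃    
 ┃ ┃     [x] package.json              ┃    
 ┃ ┃   [-] docs/                       ┃    
 ┃ ┃     [x] main.c                    ┃    
 ┃ ┗━━━━━━━━━━━━━━━━━━━━━━━━━━━━━━━━━━━┛    
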